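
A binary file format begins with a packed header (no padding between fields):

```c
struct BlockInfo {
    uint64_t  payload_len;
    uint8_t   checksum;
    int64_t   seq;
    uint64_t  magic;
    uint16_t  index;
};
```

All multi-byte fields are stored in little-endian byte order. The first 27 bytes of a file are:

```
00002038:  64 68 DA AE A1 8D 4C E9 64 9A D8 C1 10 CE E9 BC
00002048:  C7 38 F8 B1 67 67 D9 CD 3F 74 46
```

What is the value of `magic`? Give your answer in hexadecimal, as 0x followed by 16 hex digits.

0x3FCDD96767B1F838

`magic` follows `payload_len` (8 B), `checksum` (1 B), `seq` (8 B), so it starts at offset 8 + 1 + 8 = 17 and occupies 8 bytes.
Bytes at offsets 17..24: 38 F8 B1 67 67 D9 CD 3F.
In little-endian order the low byte comes first in memory.
Reassemble most-significant byte first: 3F CD D9 67 67 B1 F8 38 → 0x3FCDD96767B1F838.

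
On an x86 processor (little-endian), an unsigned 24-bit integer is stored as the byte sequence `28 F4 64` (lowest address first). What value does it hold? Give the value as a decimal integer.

Little-endian: lowest address holds the least-significant byte.
Reassemble most-significant byte first: 64 F4 28 → 0x64F428.
0x64F428 = 6616104.

6616104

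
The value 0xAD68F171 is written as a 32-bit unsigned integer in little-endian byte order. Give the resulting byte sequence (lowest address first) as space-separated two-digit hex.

71 F1 68 AD

Split into bytes (most-significant first): AD 68 F1 71.
In little-endian order the low byte comes first in memory.
So at ascending addresses the bytes are 71 F1 68 AD.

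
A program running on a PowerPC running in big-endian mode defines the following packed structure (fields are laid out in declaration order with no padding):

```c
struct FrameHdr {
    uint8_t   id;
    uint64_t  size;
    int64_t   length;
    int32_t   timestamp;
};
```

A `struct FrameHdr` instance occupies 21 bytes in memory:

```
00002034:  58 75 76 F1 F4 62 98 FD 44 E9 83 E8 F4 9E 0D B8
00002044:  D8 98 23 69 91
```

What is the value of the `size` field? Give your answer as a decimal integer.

8464218581617933636

`size` follows `id` (1 byte), so it starts at byte offset 1 and occupies 8 bytes.
Bytes at offsets 1..8: 75 76 F1 F4 62 98 FD 44.
Big-endian: lowest address holds the most-significant byte.
The bytes are already most-significant first: 0x7576F1F46298FD44.
0x7576F1F46298FD44 = 8464218581617933636.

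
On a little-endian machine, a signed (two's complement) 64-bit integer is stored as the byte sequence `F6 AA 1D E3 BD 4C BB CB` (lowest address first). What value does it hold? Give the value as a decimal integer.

Little-endian: lowest address holds the least-significant byte.
Reassemble most-significant byte first: CB BB 4C BD E3 1D AA F6 → 0xCBBB4CBDE31DAAF6.
Top bit is set, so as a signed 64-bit value this is 0xCBBB4CBDE31DAAF6 − 2^64 = -3766332284922385674.

-3766332284922385674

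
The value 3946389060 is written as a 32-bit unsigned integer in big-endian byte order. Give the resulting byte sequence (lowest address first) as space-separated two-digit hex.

3946389060 in hexadecimal, padded to 32 bits, is 0xEB391E44.
Split into bytes (most-significant first): EB 39 1E 44.
In big-endian order the high byte comes first in memory.
So the memory order matches the most-significant-first order: EB 39 1E 44.

EB 39 1E 44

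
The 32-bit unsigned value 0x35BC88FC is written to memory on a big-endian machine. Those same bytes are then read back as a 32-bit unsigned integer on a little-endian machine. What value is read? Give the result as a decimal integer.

4236819509

Stored big-endian, the bytes at ascending addresses are 35 BC 88 FC.
Read back as little-endian, the first byte is least significant, giving 0xFC88BC35.
0xFC88BC35 = 4236819509.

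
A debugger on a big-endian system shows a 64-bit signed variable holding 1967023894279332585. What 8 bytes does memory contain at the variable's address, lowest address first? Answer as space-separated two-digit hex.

1B 4C 45 CF 63 39 A2 E9

1967023894279332585 in hexadecimal, padded to 64 bits, is 0x1B4C45CF6339A2E9.
Split into bytes (most-significant first): 1B 4C 45 CF 63 39 A2 E9.
Big-endian: lowest address holds the most-significant byte.
So the memory order matches the most-significant-first order: 1B 4C 45 CF 63 39 A2 E9.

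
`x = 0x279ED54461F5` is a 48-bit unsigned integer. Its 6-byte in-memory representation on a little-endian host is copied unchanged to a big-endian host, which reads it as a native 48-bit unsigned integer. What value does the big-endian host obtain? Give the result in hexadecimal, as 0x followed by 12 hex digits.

0xF56144D59E27

Stored little-endian, the bytes at ascending addresses are F5 61 44 D5 9E 27.
Read back as big-endian, the last byte is least significant, giving 0xF56144D59E27.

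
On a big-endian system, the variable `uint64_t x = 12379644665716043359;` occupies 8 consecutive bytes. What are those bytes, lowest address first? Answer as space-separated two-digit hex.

12379644665716043359 in hexadecimal, padded to 64 bits, is 0xABCD553BB9906E5F.
Split into bytes (most-significant first): AB CD 55 3B B9 90 6E 5F.
Big-endian stores the most-significant byte at the lowest address.
So the memory order matches the most-significant-first order: AB CD 55 3B B9 90 6E 5F.

AB CD 55 3B B9 90 6E 5F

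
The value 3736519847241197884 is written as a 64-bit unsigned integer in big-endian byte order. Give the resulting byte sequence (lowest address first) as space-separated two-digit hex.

33 DA C9 01 0F 02 29 3C

3736519847241197884 in hexadecimal, padded to 64 bits, is 0x33DAC9010F02293C.
Split into bytes (most-significant first): 33 DA C9 01 0F 02 29 3C.
In big-endian order the high byte comes first in memory.
So the memory order matches the most-significant-first order: 33 DA C9 01 0F 02 29 3C.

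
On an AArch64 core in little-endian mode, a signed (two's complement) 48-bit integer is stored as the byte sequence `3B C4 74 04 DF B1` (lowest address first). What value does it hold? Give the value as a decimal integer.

-85903566126021

Little-endian stores the least-significant byte at the lowest address.
Reassemble most-significant byte first: B1 DF 04 74 C4 3B → 0xB1DF0474C43B.
Top bit is set, so as a signed 48-bit value this is 0xB1DF0474C43B − 2^48 = -85903566126021.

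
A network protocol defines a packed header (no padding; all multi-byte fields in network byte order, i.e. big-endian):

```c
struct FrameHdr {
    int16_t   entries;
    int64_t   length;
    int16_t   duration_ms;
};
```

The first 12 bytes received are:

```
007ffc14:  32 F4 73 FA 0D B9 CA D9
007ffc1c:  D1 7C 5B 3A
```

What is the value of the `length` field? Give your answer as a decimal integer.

8357007150162760060

`length` follows `entries` (2 bytes), so it starts at byte offset 2 and occupies 8 bytes.
Bytes at offsets 2..9: 73 FA 0D B9 CA D9 D1 7C.
Big-endian stores the most-significant byte at the lowest address.
The bytes are already most-significant first: 0x73FA0DB9CAD9D17C.
0x73FA0DB9CAD9D17C = 8357007150162760060.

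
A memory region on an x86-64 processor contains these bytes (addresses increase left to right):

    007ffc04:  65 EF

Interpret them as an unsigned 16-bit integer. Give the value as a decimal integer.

In little-endian order the low byte comes first in memory.
Reassemble most-significant byte first: EF 65 → 0xEF65.
0xEF65 = 61285.

61285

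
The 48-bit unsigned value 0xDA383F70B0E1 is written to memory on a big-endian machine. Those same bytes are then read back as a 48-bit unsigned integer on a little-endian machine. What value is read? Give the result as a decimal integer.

248147913685210

Stored big-endian, the bytes at ascending addresses are DA 38 3F 70 B0 E1.
Read back as little-endian, the first byte is least significant, giving 0xE1B0703F38DA.
0xE1B0703F38DA = 248147913685210.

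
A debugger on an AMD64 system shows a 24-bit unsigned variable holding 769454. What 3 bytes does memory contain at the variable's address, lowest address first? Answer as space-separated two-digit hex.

AE BD 0B

769454 in hexadecimal, padded to 24 bits, is 0x0BBDAE.
Split into bytes (most-significant first): 0B BD AE.
Little-endian: lowest address holds the least-significant byte.
So at ascending addresses the bytes are AE BD 0B.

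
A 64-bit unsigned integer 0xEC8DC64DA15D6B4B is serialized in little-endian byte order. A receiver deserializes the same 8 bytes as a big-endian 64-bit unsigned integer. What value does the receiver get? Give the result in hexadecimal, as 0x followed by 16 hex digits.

0x4B6B5DA14DC68DEC

Stored little-endian, the bytes at ascending addresses are 4B 6B 5D A1 4D C6 8D EC.
Read back as big-endian, the last byte is least significant, giving 0x4B6B5DA14DC68DEC.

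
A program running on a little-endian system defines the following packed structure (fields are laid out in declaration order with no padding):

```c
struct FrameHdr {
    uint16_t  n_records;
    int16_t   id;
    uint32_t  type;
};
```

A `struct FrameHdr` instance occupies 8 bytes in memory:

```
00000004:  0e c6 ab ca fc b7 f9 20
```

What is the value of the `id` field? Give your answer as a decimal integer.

`id` follows `n_records` (2 bytes), so it starts at byte offset 2 and occupies 2 bytes.
Bytes at offsets 2..3: AB CA.
Little-endian stores the least-significant byte at the lowest address.
Reassemble most-significant byte first: CA AB → 0xCAAB.
Top bit is set, so as a signed 16-bit value this is 0xCAAB − 2^16 = -13653.

-13653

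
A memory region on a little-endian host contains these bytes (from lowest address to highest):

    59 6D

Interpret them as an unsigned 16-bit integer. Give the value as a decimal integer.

27993

Little-endian: lowest address holds the least-significant byte.
Reassemble most-significant byte first: 6D 59 → 0x6D59.
0x6D59 = 27993.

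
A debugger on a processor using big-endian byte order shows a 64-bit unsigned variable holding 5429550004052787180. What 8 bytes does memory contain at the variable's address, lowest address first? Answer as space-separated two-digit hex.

4B 59 A2 F6 31 C9 7F EC

5429550004052787180 in hexadecimal, padded to 64 bits, is 0x4B59A2F631C97FEC.
Split into bytes (most-significant first): 4B 59 A2 F6 31 C9 7F EC.
In big-endian order the high byte comes first in memory.
So the memory order matches the most-significant-first order: 4B 59 A2 F6 31 C9 7F EC.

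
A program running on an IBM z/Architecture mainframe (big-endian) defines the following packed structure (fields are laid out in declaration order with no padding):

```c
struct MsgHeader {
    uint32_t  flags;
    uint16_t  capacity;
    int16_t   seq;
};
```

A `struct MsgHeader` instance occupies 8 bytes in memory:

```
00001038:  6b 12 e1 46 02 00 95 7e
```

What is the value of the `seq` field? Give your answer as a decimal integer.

`seq` follows `flags` (4 B), `capacity` (2 B), so it starts at offset 4 + 2 = 6 and occupies 2 bytes.
Bytes at offsets 6..7: 95 7E.
Big-endian stores the most-significant byte at the lowest address.
The bytes are already most-significant first: 0x957E.
Top bit is set, so as a signed 16-bit value this is 0x957E − 2^16 = -27266.

-27266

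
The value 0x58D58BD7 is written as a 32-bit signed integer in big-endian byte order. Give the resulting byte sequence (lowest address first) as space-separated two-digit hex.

Split into bytes (most-significant first): 58 D5 8B D7.
Big-endian: lowest address holds the most-significant byte.
So the memory order matches the most-significant-first order: 58 D5 8B D7.

58 D5 8B D7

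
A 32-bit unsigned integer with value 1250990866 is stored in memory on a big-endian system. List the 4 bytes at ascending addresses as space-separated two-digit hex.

4A 90 9B 12

1250990866 in hexadecimal, padded to 32 bits, is 0x4A909B12.
Split into bytes (most-significant first): 4A 90 9B 12.
Big-endian: lowest address holds the most-significant byte.
So the memory order matches the most-significant-first order: 4A 90 9B 12.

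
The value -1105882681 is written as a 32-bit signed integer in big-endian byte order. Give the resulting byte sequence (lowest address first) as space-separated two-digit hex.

Two's complement of -1105882681 in 32 bits: 1105882681 = 0x41EA6E39; invert → 0xBE1591C6; add 1 → 0xBE1591C7.
Split into bytes (most-significant first): BE 15 91 C7.
In big-endian order the high byte comes first in memory.
So the memory order matches the most-significant-first order: BE 15 91 C7.

BE 15 91 C7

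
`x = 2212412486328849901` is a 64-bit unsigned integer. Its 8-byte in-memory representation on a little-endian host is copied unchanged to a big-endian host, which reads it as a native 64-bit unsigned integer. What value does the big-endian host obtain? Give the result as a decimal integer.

2212412486328849901 in 64-bit hexadecimal is 0x1EB4116F384515ED.
Stored little-endian, the bytes at ascending addresses are ED 15 45 38 6F 11 B4 1E.
Read back as big-endian, the last byte is least significant, giving 0xED1545386F11B41E.
0xED1545386F11B41E = 17083636870183760926.

17083636870183760926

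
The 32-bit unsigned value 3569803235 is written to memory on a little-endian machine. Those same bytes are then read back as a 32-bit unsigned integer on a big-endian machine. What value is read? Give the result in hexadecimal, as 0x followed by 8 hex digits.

0xE3DFC6D4

3569803235 in 32-bit hexadecimal is 0xD4C6DFE3.
Stored little-endian, the bytes at ascending addresses are E3 DF C6 D4.
Read back as big-endian, the last byte is least significant, giving 0xE3DFC6D4.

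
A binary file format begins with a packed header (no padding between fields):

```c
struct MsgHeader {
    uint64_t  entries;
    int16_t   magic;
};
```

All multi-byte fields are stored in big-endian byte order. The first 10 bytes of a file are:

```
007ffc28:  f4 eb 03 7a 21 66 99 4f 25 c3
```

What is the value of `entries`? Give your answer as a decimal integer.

17648203387862686031

`entries` is the first field, at byte offset 0, occupying 8 bytes.
Bytes at offsets 0..7: F4 EB 03 7A 21 66 99 4F.
Big-endian stores the most-significant byte at the lowest address.
The bytes are already most-significant first: 0xF4EB037A2166994F.
0xF4EB037A2166994F = 17648203387862686031.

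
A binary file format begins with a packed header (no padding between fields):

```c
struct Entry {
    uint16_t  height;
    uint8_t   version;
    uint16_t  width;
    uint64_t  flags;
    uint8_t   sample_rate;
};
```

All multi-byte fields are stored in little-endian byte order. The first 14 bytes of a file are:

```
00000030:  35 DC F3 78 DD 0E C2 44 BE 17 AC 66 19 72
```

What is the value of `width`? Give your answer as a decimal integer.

56696

`width` follows `height` (2 B), `version` (1 B), so it starts at offset 2 + 1 = 3 and occupies 2 bytes.
Bytes at offsets 3..4: 78 DD.
Little-endian: lowest address holds the least-significant byte.
Reassemble most-significant byte first: DD 78 → 0xDD78.
0xDD78 = 56696.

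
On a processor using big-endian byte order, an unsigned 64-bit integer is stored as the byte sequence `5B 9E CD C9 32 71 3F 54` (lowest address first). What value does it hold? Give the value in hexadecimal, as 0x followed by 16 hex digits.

Big-endian stores the most-significant byte at the lowest address.
The bytes are already most-significant first: 0x5B9ECDC932713F54.

0x5B9ECDC932713F54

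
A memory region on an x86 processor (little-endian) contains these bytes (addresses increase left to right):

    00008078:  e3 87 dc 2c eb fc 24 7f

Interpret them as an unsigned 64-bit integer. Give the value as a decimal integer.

9161725628978595811

Little-endian stores the least-significant byte at the lowest address.
Reassemble most-significant byte first: 7F 24 FC EB 2C DC 87 E3 → 0x7F24FCEB2CDC87E3.
0x7F24FCEB2CDC87E3 = 9161725628978595811.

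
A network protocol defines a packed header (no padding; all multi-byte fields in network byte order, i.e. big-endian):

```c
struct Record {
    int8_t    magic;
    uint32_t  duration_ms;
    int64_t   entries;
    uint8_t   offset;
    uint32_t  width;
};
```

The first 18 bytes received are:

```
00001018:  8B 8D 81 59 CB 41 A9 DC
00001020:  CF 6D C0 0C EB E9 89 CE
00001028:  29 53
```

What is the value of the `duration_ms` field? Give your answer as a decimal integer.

2374064587

`duration_ms` follows `magic` (1 byte), so it starts at byte offset 1 and occupies 4 bytes.
Bytes at offsets 1..4: 8D 81 59 CB.
Big-endian stores the most-significant byte at the lowest address.
The bytes are already most-significant first: 0x8D8159CB.
0x8D8159CB = 2374064587.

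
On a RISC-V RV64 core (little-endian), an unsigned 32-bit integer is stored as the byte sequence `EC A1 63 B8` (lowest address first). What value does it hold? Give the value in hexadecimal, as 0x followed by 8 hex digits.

0xB863A1EC

Little-endian stores the least-significant byte at the lowest address.
Reassemble most-significant byte first: B8 63 A1 EC → 0xB863A1EC.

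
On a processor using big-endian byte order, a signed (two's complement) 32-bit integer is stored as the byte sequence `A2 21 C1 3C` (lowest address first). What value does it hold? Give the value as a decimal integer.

Big-endian: lowest address holds the most-significant byte.
The bytes are already most-significant first: 0xA221C13C.
Top bit is set, so as a signed 32-bit value this is 0xA221C13C − 2^32 = -1574846148.

-1574846148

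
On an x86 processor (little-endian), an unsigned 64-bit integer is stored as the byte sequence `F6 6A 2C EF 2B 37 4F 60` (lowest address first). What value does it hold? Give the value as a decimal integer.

Little-endian stores the least-significant byte at the lowest address.
Reassemble most-significant byte first: 60 4F 37 2B EF 2C 6A F6 → 0x604F372BEF2C6AF6.
0x604F372BEF2C6AF6 = 6939826212637010678.

6939826212637010678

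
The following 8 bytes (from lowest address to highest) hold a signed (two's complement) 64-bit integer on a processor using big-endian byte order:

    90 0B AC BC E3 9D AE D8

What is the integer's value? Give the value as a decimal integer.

-8067164380231520552

Big-endian: lowest address holds the most-significant byte.
The bytes are already most-significant first: 0x900BACBCE39DAED8.
Top bit is set, so as a signed 64-bit value this is 0x900BACBCE39DAED8 − 2^64 = -8067164380231520552.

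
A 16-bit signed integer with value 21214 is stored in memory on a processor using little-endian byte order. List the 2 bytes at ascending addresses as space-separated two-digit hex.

21214 in hexadecimal, padded to 16 bits, is 0x52DE.
Split into bytes (most-significant first): 52 DE.
Little-endian stores the least-significant byte at the lowest address.
So at ascending addresses the bytes are DE 52.

DE 52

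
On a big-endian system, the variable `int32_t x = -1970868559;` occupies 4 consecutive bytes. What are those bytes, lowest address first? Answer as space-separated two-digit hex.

Two's complement of -1970868559 in 32 bits: 1970868559 = 0x7579114F; invert → 0x8A86EEB0; add 1 → 0x8A86EEB1.
Split into bytes (most-significant first): 8A 86 EE B1.
In big-endian order the high byte comes first in memory.
So the memory order matches the most-significant-first order: 8A 86 EE B1.

8A 86 EE B1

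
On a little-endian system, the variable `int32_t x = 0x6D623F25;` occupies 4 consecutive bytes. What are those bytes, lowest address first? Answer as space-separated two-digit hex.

Split into bytes (most-significant first): 6D 62 3F 25.
Little-endian: lowest address holds the least-significant byte.
So at ascending addresses the bytes are 25 3F 62 6D.

25 3F 62 6D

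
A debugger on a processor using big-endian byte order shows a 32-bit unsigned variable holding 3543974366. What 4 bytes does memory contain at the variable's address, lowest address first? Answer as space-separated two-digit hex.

3543974366 in hexadecimal, padded to 32 bits, is 0xD33CC1DE.
Split into bytes (most-significant first): D3 3C C1 DE.
Big-endian: lowest address holds the most-significant byte.
So the memory order matches the most-significant-first order: D3 3C C1 DE.

D3 3C C1 DE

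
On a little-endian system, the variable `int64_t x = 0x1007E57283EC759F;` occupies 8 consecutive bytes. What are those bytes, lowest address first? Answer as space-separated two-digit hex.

9F 75 EC 83 72 E5 07 10

Split into bytes (most-significant first): 10 07 E5 72 83 EC 75 9F.
In little-endian order the low byte comes first in memory.
So at ascending addresses the bytes are 9F 75 EC 83 72 E5 07 10.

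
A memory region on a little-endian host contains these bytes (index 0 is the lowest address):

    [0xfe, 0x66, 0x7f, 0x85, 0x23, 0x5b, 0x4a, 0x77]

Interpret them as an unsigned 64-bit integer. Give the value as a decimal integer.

Little-endian: lowest address holds the least-significant byte.
Reassemble most-significant byte first: 77 4A 5B 23 85 7F 66 FE → 0x774A5B23857F66FE.
0x774A5B23857F66FE = 8595783046911715070.

8595783046911715070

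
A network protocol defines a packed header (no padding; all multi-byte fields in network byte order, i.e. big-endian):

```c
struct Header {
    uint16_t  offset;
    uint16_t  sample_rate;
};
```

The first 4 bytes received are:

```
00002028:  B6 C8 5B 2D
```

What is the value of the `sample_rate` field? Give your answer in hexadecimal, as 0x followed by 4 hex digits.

0x5B2D

`sample_rate` follows `offset` (2 bytes), so it starts at byte offset 2 and occupies 2 bytes.
Bytes at offsets 2..3: 5B 2D.
Big-endian: lowest address holds the most-significant byte.
The bytes are already most-significant first: 0x5B2D.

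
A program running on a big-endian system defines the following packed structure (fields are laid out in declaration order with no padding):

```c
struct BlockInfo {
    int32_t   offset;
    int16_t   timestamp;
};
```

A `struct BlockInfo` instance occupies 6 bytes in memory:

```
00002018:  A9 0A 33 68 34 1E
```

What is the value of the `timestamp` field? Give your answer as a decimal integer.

13342

`timestamp` follows `offset` (4 bytes), so it starts at byte offset 4 and occupies 2 bytes.
Bytes at offsets 4..5: 34 1E.
In big-endian order the high byte comes first in memory.
The bytes are already most-significant first: 0x341E.
0x341E = 13342.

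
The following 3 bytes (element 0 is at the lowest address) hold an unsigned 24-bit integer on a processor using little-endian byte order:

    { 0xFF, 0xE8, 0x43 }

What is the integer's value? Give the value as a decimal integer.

Little-endian stores the least-significant byte at the lowest address.
Reassemble most-significant byte first: 43 E8 FF → 0x43E8FF.
0x43E8FF = 4450559.

4450559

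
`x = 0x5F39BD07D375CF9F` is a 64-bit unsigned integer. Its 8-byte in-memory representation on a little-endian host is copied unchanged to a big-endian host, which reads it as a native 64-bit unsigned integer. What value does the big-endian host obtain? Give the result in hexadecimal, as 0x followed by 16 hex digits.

Stored little-endian, the bytes at ascending addresses are 9F CF 75 D3 07 BD 39 5F.
Read back as big-endian, the last byte is least significant, giving 0x9FCF75D307BD395F.

0x9FCF75D307BD395F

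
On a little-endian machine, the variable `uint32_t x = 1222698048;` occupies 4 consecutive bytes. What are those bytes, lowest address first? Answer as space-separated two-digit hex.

40 E4 E0 48

1222698048 in hexadecimal, padded to 32 bits, is 0x48E0E440.
Split into bytes (most-significant first): 48 E0 E4 40.
Little-endian: lowest address holds the least-significant byte.
So at ascending addresses the bytes are 40 E4 E0 48.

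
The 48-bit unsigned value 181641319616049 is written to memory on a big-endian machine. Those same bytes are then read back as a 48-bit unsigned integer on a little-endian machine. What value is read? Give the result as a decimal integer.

53937636520869

181641319616049 in 48-bit hexadecimal is 0xA533AA550E31.
Stored big-endian, the bytes at ascending addresses are A5 33 AA 55 0E 31.
Read back as little-endian, the first byte is least significant, giving 0x310E55AA33A5.
0x310E55AA33A5 = 53937636520869.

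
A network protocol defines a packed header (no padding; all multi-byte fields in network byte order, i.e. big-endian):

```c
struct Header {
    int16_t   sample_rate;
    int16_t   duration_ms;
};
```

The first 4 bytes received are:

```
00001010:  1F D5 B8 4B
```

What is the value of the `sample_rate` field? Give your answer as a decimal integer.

`sample_rate` is the first field, at byte offset 0, occupying 2 bytes.
Bytes at offsets 0..1: 1F D5.
In big-endian order the high byte comes first in memory.
The bytes are already most-significant first: 0x1FD5.
0x1FD5 = 8149.

8149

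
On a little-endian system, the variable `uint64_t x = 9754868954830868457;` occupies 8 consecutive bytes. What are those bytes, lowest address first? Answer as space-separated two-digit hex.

E9 0F 2E 83 A1 41 60 87

9754868954830868457 in hexadecimal, padded to 64 bits, is 0x876041A1832E0FE9.
Split into bytes (most-significant first): 87 60 41 A1 83 2E 0F E9.
Little-endian: lowest address holds the least-significant byte.
So at ascending addresses the bytes are E9 0F 2E 83 A1 41 60 87.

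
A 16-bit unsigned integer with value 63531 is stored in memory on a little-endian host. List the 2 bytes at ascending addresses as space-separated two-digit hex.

63531 in hexadecimal, padded to 16 bits, is 0xF82B.
Split into bytes (most-significant first): F8 2B.
Little-endian stores the least-significant byte at the lowest address.
So at ascending addresses the bytes are 2B F8.

2B F8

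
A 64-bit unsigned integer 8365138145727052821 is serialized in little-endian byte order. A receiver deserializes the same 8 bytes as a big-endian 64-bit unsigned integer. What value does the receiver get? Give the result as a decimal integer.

1548149453900224116

8365138145727052821 in 64-bit hexadecimal is 0x7416F0D2B9217C15.
Stored little-endian, the bytes at ascending addresses are 15 7C 21 B9 D2 F0 16 74.
Read back as big-endian, the last byte is least significant, giving 0x157C21B9D2F01674.
0x157C21B9D2F01674 = 1548149453900224116.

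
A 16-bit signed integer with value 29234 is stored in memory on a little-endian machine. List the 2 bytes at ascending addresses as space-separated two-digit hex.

32 72

29234 in hexadecimal, padded to 16 bits, is 0x7232.
Split into bytes (most-significant first): 72 32.
Little-endian: lowest address holds the least-significant byte.
So at ascending addresses the bytes are 32 72.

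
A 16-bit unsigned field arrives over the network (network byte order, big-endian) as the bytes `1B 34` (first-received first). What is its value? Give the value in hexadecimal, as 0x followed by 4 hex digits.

In big-endian order the high byte comes first in memory.
The bytes are already most-significant first: 0x1B34.

0x1B34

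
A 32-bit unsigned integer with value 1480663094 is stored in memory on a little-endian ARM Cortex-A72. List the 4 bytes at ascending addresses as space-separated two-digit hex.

36 20 41 58

1480663094 in hexadecimal, padded to 32 bits, is 0x58412036.
Split into bytes (most-significant first): 58 41 20 36.
Little-endian stores the least-significant byte at the lowest address.
So at ascending addresses the bytes are 36 20 41 58.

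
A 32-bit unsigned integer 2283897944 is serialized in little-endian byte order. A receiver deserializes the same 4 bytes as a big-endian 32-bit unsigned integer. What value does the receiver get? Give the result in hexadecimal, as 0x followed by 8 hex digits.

2283897944 in 32-bit hexadecimal is 0x88218458.
Stored little-endian, the bytes at ascending addresses are 58 84 21 88.
Read back as big-endian, the last byte is least significant, giving 0x58842188.

0x58842188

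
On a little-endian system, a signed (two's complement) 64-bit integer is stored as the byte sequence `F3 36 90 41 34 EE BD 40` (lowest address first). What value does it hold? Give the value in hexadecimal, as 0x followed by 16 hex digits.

Little-endian: lowest address holds the least-significant byte.
Reassemble most-significant byte first: 40 BD EE 34 41 90 36 F3 → 0x40BDEE34419036F3.

0x40BDEE34419036F3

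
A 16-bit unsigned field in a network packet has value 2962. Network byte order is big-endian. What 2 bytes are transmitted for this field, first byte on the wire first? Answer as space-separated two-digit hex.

0B 92

2962 in hexadecimal, padded to 16 bits, is 0x0B92.
Split into bytes (most-significant first): 0B 92.
Big-endian: lowest address holds the most-significant byte.
So the memory order matches the most-significant-first order: 0B 92.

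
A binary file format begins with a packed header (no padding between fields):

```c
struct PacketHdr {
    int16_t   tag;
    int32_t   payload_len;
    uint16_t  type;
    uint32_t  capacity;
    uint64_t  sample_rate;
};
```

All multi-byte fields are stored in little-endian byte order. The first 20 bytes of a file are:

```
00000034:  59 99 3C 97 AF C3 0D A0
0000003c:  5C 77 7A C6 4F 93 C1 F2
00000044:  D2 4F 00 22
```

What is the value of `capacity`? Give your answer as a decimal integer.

3329914716

`capacity` follows `tag` (2 B), `payload_len` (4 B), `type` (2 B), so it starts at offset 2 + 4 + 2 = 8 and occupies 4 bytes.
Bytes at offsets 8..11: 5C 77 7A C6.
In little-endian order the low byte comes first in memory.
Reassemble most-significant byte first: C6 7A 77 5C → 0xC67A775C.
0xC67A775C = 3329914716.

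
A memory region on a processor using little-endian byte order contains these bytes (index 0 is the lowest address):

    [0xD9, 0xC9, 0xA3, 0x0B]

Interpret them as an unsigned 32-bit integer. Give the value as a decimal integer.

195283417

In little-endian order the low byte comes first in memory.
Reassemble most-significant byte first: 0B A3 C9 D9 → 0x0BA3C9D9.
0x0BA3C9D9 = 195283417.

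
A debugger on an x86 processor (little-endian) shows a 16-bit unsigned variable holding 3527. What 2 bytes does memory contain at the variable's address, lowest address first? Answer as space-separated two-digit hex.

3527 in hexadecimal, padded to 16 bits, is 0x0DC7.
Split into bytes (most-significant first): 0D C7.
Little-endian: lowest address holds the least-significant byte.
So at ascending addresses the bytes are C7 0D.

C7 0D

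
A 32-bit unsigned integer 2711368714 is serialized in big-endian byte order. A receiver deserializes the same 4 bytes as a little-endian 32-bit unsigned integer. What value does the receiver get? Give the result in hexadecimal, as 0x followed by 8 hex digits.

2711368714 in 32-bit hexadecimal is 0xA19C340A.
Stored big-endian, the bytes at ascending addresses are A1 9C 34 0A.
Read back as little-endian, the first byte is least significant, giving 0x0A349CA1.

0x0A349CA1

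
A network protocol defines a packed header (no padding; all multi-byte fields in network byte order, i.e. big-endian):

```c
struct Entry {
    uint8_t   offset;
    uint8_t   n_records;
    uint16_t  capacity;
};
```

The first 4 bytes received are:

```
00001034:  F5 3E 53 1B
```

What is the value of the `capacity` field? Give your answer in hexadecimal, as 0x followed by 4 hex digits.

`capacity` follows `offset` (1 B), `n_records` (1 B), so it starts at offset 1 + 1 = 2 and occupies 2 bytes.
Bytes at offsets 2..3: 53 1B.
Big-endian stores the most-significant byte at the lowest address.
The bytes are already most-significant first: 0x531B.

0x531B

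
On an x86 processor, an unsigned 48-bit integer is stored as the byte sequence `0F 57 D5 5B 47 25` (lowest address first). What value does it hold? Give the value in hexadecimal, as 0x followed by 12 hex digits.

Little-endian: lowest address holds the least-significant byte.
Reassemble most-significant byte first: 25 47 5B D5 57 0F → 0x25475BD5570F.

0x25475BD5570F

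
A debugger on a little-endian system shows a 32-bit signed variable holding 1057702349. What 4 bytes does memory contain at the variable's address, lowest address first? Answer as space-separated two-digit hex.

1057702349 in hexadecimal, padded to 32 bits, is 0x3F0B41CD.
Split into bytes (most-significant first): 3F 0B 41 CD.
Little-endian stores the least-significant byte at the lowest address.
So at ascending addresses the bytes are CD 41 0B 3F.

CD 41 0B 3F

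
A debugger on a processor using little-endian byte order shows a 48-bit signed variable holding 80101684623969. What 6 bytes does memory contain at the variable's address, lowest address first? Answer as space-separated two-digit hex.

61 3A 75 20 DA 48

80101684623969 in hexadecimal, padded to 48 bits, is 0x48DA20753A61.
Split into bytes (most-significant first): 48 DA 20 75 3A 61.
In little-endian order the low byte comes first in memory.
So at ascending addresses the bytes are 61 3A 75 20 DA 48.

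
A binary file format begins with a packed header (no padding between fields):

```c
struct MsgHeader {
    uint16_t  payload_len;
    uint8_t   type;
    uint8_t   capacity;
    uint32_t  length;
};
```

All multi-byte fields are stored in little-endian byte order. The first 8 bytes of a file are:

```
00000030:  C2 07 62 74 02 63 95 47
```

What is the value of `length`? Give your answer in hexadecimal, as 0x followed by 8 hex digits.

0x47956302

`length` follows `payload_len` (2 B), `type` (1 B), `capacity` (1 B), so it starts at offset 2 + 1 + 1 = 4 and occupies 4 bytes.
Bytes at offsets 4..7: 02 63 95 47.
Little-endian: lowest address holds the least-significant byte.
Reassemble most-significant byte first: 47 95 63 02 → 0x47956302.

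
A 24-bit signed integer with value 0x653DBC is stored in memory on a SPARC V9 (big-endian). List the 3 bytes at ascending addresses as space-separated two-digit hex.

65 3D BC

Split into bytes (most-significant first): 65 3D BC.
In big-endian order the high byte comes first in memory.
So the memory order matches the most-significant-first order: 65 3D BC.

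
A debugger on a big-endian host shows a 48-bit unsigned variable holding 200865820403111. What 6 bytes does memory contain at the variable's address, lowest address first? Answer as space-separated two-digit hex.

B6 AF B7 DF 65 A7

200865820403111 in hexadecimal, padded to 48 bits, is 0xB6AFB7DF65A7.
Split into bytes (most-significant first): B6 AF B7 DF 65 A7.
In big-endian order the high byte comes first in memory.
So the memory order matches the most-significant-first order: B6 AF B7 DF 65 A7.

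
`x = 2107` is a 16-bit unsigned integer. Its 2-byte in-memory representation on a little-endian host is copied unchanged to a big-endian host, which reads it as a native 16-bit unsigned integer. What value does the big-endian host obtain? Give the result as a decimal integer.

2107 in 16-bit hexadecimal is 0x083B.
Stored little-endian, the bytes at ascending addresses are 3B 08.
Read back as big-endian, the last byte is least significant, giving 0x3B08.
0x3B08 = 15112.

15112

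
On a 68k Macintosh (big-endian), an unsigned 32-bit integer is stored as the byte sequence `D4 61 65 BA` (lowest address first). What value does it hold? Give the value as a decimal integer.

3563152826

In big-endian order the high byte comes first in memory.
The bytes are already most-significant first: 0xD46165BA.
0xD46165BA = 3563152826.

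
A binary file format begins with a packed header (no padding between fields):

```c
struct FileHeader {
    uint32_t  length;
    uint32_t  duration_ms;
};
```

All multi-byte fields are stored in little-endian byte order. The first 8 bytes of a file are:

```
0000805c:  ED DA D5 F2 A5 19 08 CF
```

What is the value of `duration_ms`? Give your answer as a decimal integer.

3473414565

`duration_ms` follows `length` (4 bytes), so it starts at byte offset 4 and occupies 4 bytes.
Bytes at offsets 4..7: A5 19 08 CF.
In little-endian order the low byte comes first in memory.
Reassemble most-significant byte first: CF 08 19 A5 → 0xCF0819A5.
0xCF0819A5 = 3473414565.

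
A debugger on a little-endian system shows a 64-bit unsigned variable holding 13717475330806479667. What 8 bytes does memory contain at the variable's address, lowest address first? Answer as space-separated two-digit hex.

33 7B E7 93 22 43 5E BE

13717475330806479667 in hexadecimal, padded to 64 bits, is 0xBE5E432293E77B33.
Split into bytes (most-significant first): BE 5E 43 22 93 E7 7B 33.
In little-endian order the low byte comes first in memory.
So at ascending addresses the bytes are 33 7B E7 93 22 43 5E BE.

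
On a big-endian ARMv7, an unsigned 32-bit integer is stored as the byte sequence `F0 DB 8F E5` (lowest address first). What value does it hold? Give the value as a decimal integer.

4040921061

In big-endian order the high byte comes first in memory.
The bytes are already most-significant first: 0xF0DB8FE5.
0xF0DB8FE5 = 4040921061.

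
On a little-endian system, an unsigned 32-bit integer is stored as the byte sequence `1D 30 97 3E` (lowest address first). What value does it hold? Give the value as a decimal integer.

Little-endian: lowest address holds the least-significant byte.
Reassemble most-significant byte first: 3E 97 30 1D → 0x3E97301D.
0x3E97301D = 1050095645.

1050095645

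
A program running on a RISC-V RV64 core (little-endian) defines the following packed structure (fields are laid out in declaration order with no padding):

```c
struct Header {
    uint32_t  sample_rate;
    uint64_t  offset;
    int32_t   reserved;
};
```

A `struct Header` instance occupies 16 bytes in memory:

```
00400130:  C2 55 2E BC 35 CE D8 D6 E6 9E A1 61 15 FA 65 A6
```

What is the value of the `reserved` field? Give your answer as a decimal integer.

-1503266283

`reserved` follows `sample_rate` (4 B), `offset` (8 B), so it starts at offset 4 + 8 = 12 and occupies 4 bytes.
Bytes at offsets 12..15: 15 FA 65 A6.
In little-endian order the low byte comes first in memory.
Reassemble most-significant byte first: A6 65 FA 15 → 0xA665FA15.
Top bit is set, so as a signed 32-bit value this is 0xA665FA15 − 2^32 = -1503266283.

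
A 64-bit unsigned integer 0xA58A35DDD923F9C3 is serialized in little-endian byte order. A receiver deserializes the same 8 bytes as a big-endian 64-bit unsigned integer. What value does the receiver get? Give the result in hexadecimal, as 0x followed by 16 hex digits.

0xC3F923D9DD358AA5

Stored little-endian, the bytes at ascending addresses are C3 F9 23 D9 DD 35 8A A5.
Read back as big-endian, the last byte is least significant, giving 0xC3F923D9DD358AA5.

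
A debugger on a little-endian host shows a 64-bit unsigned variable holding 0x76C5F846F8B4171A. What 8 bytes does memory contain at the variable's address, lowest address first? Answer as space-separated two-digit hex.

Split into bytes (most-significant first): 76 C5 F8 46 F8 B4 17 1A.
Little-endian stores the least-significant byte at the lowest address.
So at ascending addresses the bytes are 1A 17 B4 F8 46 F8 C5 76.

1A 17 B4 F8 46 F8 C5 76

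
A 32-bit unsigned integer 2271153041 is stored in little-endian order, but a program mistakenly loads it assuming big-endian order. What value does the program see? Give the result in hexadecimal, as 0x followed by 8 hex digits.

0x910B5F87

2271153041 in 32-bit hexadecimal is 0x875F0B91.
Stored little-endian, the bytes at ascending addresses are 91 0B 5F 87.
Read back as big-endian, the last byte is least significant, giving 0x910B5F87.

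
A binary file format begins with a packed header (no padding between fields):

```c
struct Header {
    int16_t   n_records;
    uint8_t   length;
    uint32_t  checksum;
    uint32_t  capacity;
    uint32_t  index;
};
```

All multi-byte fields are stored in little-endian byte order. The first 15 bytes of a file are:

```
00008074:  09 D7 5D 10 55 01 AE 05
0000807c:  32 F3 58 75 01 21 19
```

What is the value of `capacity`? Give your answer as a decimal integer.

1492333061

`capacity` follows `n_records` (2 B), `length` (1 B), `checksum` (4 B), so it starts at offset 2 + 1 + 4 = 7 and occupies 4 bytes.
Bytes at offsets 7..10: 05 32 F3 58.
Little-endian stores the least-significant byte at the lowest address.
Reassemble most-significant byte first: 58 F3 32 05 → 0x58F33205.
0x58F33205 = 1492333061.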